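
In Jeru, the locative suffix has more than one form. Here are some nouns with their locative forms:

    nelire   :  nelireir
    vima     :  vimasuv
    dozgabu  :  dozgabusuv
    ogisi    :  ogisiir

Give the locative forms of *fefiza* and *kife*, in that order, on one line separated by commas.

The pattern is front/back vowel harmony: -ir when the last vowel of the stem is a front vowel (*nelire*, *ogisi*); -suv when the last vowel of the stem is a back vowel (*vima*, *dozgabu*).
The last vowel of *fefiza* is /a/, which is a back vowel, so the suffix is -suv, giving *fefizasuv*.
Since the last vowel of *kife* is /e/ (a front vowel), it takes -ir, giving *kifeir*.

fefizasuv, kifeir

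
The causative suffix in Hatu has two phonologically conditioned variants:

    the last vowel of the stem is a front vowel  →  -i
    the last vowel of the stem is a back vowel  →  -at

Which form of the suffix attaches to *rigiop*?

-at

*rigiop*: last vowel = /o/, a back vowel → -at.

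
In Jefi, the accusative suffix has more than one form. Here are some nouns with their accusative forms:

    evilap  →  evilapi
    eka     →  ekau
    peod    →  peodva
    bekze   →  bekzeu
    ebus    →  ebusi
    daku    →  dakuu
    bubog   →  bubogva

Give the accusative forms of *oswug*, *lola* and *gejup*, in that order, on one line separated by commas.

The suffix is conditioned by the final sound: -i when the stem ends in a voiceless consonant (*evilap*, *ebus*); -va when the stem ends in a voiced consonant (*peod*, *bubog*); -u when the stem ends in a vowel (*eka*, *bekze*, *daku*).
Since the final sound of *oswug* is /g/ (a voiced consonant), it takes -va, giving *oswugva*.
*lola* — final sound /a/ (a vowel) → -u → *lolau*.
*gejup*: final sound = /p/, a voiceless consonant → -i → *gejupi*.

oswugva, lolau, gejupi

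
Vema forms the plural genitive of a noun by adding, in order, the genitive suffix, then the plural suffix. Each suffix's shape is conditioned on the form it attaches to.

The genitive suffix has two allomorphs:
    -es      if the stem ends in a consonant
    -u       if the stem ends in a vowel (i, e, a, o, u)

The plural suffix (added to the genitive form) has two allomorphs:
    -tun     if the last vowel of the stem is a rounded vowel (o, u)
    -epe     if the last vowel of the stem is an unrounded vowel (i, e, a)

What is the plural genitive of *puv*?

puvesepe

*puv* — final sound /v/ (a consonant) → -es → *puves*.
The genitive form *puves* — last vowel /e/ (an unrounded vowel) → -epe → *puvesepe*.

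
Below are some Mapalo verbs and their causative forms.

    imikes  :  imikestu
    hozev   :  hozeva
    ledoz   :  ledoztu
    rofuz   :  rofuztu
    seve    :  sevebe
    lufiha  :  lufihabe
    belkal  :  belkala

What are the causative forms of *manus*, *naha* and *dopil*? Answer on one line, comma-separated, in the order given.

manustu, nahabe, dopila

The alternation tracks the final sound of the stem — -tu when the stem ends in a sibilant (*imikes*, *ledoz*, *rofuz*); -a when the stem ends in a non-sibilant consonant (*hozev*, *belkal*); -be when the stem ends in a vowel (*seve*, *lufiha*).
*manus* — final sound /s/ (a sibilant) → -tu → *manustu*.
Since the final sound of *naha* is /a/ (a vowel), it takes -be, giving *nahabe*.
Since the final sound of *dopil* is /l/ (a non-sibilant consonant), it takes -a, giving *dopila*.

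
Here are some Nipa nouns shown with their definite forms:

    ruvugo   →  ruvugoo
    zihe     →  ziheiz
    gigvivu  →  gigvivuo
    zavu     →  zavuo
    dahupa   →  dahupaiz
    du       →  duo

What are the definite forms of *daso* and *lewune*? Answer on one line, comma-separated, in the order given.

dasoo, lewuneiz

The pattern is rounding harmony: -o when the last vowel of the stem is a rounded vowel (*ruvugo*, *gigvivu*, *zavu*, *du*); -iz when the last vowel of the stem is an unrounded vowel (*zihe*, *dahupa*).
*daso* — last vowel /o/ (a rounded vowel) → -o → *dasoo*.
Since the last vowel of *lewune* is /e/ (an unrounded vowel), it takes -iz, giving *lewuneiz*.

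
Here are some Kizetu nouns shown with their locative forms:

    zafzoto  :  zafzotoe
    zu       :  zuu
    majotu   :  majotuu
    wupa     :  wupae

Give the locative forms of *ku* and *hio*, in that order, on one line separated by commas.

The alternation tracks the last vowel of the stem — -u when the last vowel of the stem is a high vowel (*zu*, *majotu*); -e when the last vowel of the stem is a non-high vowel (*zafzoto*, *wupa*).
The last vowel of *ku* is /u/, which is a high vowel, so the suffix is -u, giving *kuu*.
*hio* — last vowel /o/ (a non-high vowel) → -e → *hioe*.

kuu, hioe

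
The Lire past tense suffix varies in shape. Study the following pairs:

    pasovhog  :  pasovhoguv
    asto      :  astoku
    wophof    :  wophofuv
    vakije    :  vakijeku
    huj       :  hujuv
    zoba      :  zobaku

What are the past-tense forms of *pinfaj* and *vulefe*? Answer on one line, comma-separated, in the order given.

pinfajuv, vulefeku

Looking at the final sound of each stem: -uv when the stem ends in a consonant (*pasovhog*, *wophof*, *huj*); -ku when the stem ends in a vowel (*asto*, *vakije*, *zoba*).
*pinfaj* — final sound /j/ (a consonant) → -uv → *pinfajuv*.
The final sound of *vulefe* is /e/, which is a vowel, so the suffix is -ku, giving *vulefeku*.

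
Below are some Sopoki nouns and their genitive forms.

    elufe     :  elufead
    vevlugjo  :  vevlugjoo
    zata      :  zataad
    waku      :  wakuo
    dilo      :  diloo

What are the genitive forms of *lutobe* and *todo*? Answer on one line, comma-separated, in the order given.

The alternation tracks the last vowel of the stem — -o when the last vowel of the stem is a rounded vowel (*vevlugjo*, *waku*, *dilo*); -ad when the last vowel of the stem is an unrounded vowel (*elufe*, *zata*).
*lutobe*: last vowel = /e/, an unrounded vowel → -ad → *lutobead*.
*todo* — last vowel /o/ (a rounded vowel) → -o → *todoo*.

lutobead, todoo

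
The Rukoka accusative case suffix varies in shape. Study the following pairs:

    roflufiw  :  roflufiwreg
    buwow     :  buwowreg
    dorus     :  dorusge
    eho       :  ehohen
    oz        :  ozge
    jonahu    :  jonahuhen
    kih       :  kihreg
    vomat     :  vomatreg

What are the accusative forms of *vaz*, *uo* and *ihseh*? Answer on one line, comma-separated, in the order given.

The pattern is sibilance of the final sound: -ge when the stem ends in a sibilant (*dorus*, *oz*); -reg when the stem ends in a non-sibilant consonant (*roflufiw*, *buwow*, *kih*, *vomat*); -hen when the stem ends in a vowel (*eho*, *jonahu*).
Since the final sound of *vaz* is /z/ (a sibilant), it takes -ge, giving *vazge*.
Since the final sound of *uo* is /o/ (a vowel), it takes -hen, giving *uohen*.
Since the final sound of *ihseh* is /h/ (a non-sibilant consonant), it takes -reg, giving *ihsehreg*.

vazge, uohen, ihsehreg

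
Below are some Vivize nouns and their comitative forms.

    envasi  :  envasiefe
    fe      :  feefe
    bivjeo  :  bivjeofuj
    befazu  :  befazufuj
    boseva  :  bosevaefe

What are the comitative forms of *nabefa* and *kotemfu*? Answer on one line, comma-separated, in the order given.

nabefaefe, kotemfufuj

The suffix is conditioned by the last vowel: -fuj when the last vowel of the stem is a rounded vowel (*bivjeo*, *befazu*); -efe when the last vowel of the stem is an unrounded vowel (*envasi*, *fe*, *boseva*).
*nabefa* — last vowel /a/ (an unrounded vowel) → -efe → *nabefaefe*.
Since the last vowel of *kotemfu* is /u/ (a rounded vowel), it takes -fuj, giving *kotemfufuj*.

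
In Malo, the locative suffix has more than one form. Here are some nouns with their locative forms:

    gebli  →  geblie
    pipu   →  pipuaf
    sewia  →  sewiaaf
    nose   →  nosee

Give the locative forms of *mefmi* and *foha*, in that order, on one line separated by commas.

The pattern is front/back vowel harmony: -e when the last vowel of the stem is a front vowel (*gebli*, *nose*); -af when the last vowel of the stem is a back vowel (*pipu*, *sewia*).
*mefmi* — last vowel /i/ (a front vowel) → -e → *mefmie*.
The last vowel of *foha* is /a/, which is a back vowel, so the suffix is -af, giving *fohaaf*.

mefmie, fohaaf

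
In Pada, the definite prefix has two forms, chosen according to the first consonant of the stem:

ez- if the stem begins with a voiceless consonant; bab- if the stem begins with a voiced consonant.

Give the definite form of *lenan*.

*lenan*: first consonant = /l/, voiced → bab- → *bablenan*.

bablenan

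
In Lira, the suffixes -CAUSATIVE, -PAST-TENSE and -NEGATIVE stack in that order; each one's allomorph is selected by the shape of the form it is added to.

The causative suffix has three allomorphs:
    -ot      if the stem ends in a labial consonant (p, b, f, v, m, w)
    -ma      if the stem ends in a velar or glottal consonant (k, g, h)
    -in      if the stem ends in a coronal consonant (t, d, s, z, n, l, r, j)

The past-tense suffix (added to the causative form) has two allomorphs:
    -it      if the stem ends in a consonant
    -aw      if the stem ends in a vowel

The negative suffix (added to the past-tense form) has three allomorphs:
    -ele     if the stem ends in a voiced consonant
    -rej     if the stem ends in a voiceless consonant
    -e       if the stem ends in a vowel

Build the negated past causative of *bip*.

bipotitrej

The final consonant of *bip* is /p/, which is labial, so the causative suffix is -ot, giving *bipot*.
The final sound of the causative form *bipot* is /t/, which is a consonant, so the past-tense suffix is -it, giving *bipotit*.
The past-tense form *bipotit* — final sound /t/ (a voiceless consonant) → -rej → *bipotitrej*.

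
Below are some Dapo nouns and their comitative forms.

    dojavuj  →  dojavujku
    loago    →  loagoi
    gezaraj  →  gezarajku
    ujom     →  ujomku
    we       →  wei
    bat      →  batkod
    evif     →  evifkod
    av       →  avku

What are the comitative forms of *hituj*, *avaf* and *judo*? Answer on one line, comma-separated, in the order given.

The alternation tracks the final sound of the stem — -kod when the stem ends in a voiceless consonant (*bat*, *evif*); -ku when the stem ends in a voiced consonant (*dojavuj*, *gezaraj*, *ujom*, *av*); -i when the stem ends in a vowel (*loago*, *we*).
Since the final sound of *hituj* is /j/ (a voiced consonant), it takes -ku, giving *hitujku*.
*avaf*: final sound = /f/, a voiceless consonant → -kod → *avafkod*.
Since the final sound of *judo* is /o/ (a vowel), it takes -i, giving *judoi*.

hitujku, avafkod, judoi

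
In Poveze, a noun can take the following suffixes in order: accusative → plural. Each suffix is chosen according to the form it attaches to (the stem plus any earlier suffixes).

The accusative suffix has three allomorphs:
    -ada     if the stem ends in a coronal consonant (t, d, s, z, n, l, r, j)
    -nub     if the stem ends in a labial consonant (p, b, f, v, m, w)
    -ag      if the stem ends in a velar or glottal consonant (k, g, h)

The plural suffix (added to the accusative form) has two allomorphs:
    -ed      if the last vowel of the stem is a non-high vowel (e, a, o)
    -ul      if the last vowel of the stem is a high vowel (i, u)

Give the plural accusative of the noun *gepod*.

*gepod* — final consonant /d/ (coronal) → -ada → *gepodada*.
Since the last vowel of the accusative form *gepodada* is /a/ (a non-high vowel), it takes -ed, giving *gepodadaed*.

gepodadaed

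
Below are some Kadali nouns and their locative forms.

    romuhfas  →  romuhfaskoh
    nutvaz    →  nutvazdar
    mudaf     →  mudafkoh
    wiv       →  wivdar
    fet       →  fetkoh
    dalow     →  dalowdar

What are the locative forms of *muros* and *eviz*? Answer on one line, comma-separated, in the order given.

The pattern is voicing of the final consonant: -koh when the stem ends in a voiceless consonant (*romuhfas*, *mudaf*, *fet*); -dar when the stem ends in a voiced consonant (*nutvaz*, *wiv*, *dalow*).
Since the final consonant of *muros* is /s/ (voiceless), it takes -koh, giving *muroskoh*.
*eviz*: final consonant = /z/, voiced → -dar → *evizdar*.

muroskoh, evizdar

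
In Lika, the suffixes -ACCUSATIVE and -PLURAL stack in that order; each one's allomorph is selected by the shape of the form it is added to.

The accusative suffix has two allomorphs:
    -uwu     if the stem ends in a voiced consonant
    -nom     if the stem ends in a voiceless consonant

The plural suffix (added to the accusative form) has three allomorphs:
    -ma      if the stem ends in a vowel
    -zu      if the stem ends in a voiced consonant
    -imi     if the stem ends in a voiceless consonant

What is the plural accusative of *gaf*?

Since the final consonant of *gaf* is /f/ (voiceless), it takes -nom, giving *gafnom*.
The final sound of the accusative form *gafnom* is /m/, which is a voiced consonant, so the plural suffix is -zu, giving *gafnomzu*.

gafnomzu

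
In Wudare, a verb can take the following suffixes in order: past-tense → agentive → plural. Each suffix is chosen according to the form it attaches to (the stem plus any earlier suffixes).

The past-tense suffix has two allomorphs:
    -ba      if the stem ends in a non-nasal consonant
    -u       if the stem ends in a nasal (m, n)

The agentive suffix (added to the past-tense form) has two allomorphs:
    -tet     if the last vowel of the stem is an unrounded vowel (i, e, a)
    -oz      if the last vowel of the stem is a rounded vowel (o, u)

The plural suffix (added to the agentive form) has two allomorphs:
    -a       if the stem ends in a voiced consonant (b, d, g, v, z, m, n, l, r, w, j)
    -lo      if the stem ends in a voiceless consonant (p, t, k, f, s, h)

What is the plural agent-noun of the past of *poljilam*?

poljilamuoza

*poljilam* — final consonant /m/ (a nasal) → -u → *poljilamu*.
The past-tense form *poljilamu* — last vowel /u/ (a rounded vowel) → -oz → *poljilamuoz*.
The agentive form *poljilamuoz* — final consonant /z/ (voiced) → -a → *poljilamuoza*.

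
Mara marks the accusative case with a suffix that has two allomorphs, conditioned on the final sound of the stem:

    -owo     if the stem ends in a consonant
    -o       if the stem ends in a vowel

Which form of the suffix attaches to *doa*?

-o

Since the final sound of *doa* is /a/ (a vowel), it takes -o.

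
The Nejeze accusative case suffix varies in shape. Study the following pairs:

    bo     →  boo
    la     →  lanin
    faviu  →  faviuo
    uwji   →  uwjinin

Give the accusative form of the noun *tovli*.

tovlinin

Looking at the last vowel of each stem: -o when the last vowel of the stem is a rounded vowel (*bo*, *faviu*); -nin when the last vowel of the stem is an unrounded vowel (*la*, *uwji*).
*tovli*: last vowel = /i/, an unrounded vowel → -nin → *tovlinin*.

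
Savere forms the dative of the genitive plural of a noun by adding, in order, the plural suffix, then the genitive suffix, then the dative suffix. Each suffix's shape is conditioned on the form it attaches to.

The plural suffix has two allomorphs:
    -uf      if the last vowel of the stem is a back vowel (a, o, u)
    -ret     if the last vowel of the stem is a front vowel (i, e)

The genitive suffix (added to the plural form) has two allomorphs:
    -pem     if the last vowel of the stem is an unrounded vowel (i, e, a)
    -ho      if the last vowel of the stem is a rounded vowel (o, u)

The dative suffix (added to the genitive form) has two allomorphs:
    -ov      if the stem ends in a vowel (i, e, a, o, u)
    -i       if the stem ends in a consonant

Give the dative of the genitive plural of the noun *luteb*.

lutebretpemi

*luteb* — last vowel /e/ (a front vowel) → -ret → *lutebret*.
The last vowel of the plural form *lutebret* is /e/, which is an unrounded vowel, so the genitive suffix is -pem, giving *lutebretpem*.
The genitive form *lutebretpem*: final sound = /m/, a consonant → -i → *lutebretpemi*.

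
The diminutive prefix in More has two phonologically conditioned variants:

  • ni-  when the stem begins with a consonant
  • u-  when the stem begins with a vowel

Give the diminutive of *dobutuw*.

The first sound of *dobutuw* is /d/, which is a consonant, so the prefix is ni-, giving *nidobutuw*.

nidobutuw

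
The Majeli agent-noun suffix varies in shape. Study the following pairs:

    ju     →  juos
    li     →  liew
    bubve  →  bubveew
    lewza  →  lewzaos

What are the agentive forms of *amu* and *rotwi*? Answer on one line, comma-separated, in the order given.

amuos, rotwiew

The suffix is conditioned by the last vowel: -ew when the last vowel of the stem is a front vowel (*li*, *bubve*); -os when the last vowel of the stem is a back vowel (*ju*, *lewza*).
*amu*: last vowel = /u/, a back vowel → -os → *amuos*.
Since the last vowel of *rotwi* is /i/ (a front vowel), it takes -ew, giving *rotwiew*.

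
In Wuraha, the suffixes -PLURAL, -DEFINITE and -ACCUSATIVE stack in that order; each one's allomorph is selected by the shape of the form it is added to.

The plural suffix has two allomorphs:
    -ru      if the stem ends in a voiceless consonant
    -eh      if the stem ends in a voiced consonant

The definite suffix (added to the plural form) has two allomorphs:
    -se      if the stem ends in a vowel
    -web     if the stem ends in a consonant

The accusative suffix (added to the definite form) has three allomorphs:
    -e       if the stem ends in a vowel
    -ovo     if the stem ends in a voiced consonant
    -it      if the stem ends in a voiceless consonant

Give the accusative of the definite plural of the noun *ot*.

The final consonant of *ot* is /t/, which is voiceless, so the plural suffix is -ru, giving *otru*.
The plural form *otru* — final sound /u/ (a vowel) → -se → *otruse*.
The final sound of the definite form *otruse* is /e/, which is a vowel, so the accusative suffix is -e, giving *otrusee*.

otrusee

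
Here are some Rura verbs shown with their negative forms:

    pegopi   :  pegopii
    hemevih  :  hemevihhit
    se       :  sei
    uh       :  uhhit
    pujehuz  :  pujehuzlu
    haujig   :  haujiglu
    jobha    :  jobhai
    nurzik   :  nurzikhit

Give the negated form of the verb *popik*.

The pattern is voicing of the final sound: -hit when the stem ends in a voiceless consonant (*hemevih*, *uh*, *nurzik*); -lu when the stem ends in a voiced consonant (*pujehuz*, *haujig*); -i when the stem ends in a vowel (*pegopi*, *se*, *jobha*).
*popik*: final sound = /k/, a voiceless consonant → -hit → *popikhit*.

popikhit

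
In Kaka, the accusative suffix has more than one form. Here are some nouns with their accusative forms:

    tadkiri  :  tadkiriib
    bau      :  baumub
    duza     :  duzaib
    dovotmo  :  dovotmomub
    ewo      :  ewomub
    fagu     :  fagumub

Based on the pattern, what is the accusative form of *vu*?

Looking at the last vowel of each stem: -mub when the last vowel of the stem is a rounded vowel (*bau*, *dovotmo*, *ewo*, *fagu*); -ib when the last vowel of the stem is an unrounded vowel (*tadkiri*, *duza*).
The last vowel of *vu* is /u/, which is a rounded vowel, so the suffix is -mub, giving *vumub*.

vumub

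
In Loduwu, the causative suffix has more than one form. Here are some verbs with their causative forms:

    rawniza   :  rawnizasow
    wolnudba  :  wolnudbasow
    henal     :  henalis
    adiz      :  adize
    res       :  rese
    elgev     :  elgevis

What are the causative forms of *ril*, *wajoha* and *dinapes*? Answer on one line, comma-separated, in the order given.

The suffix is conditioned by the final sound: -e when the stem ends in a sibilant (*adiz*, *res*); -is when the stem ends in a non-sibilant consonant (*henal*, *elgev*); -sow when the stem ends in a vowel (*rawniza*, *wolnudba*).
*ril*: final sound = /l/, a non-sibilant consonant → -is → *rilis*.
*wajoha* — final sound /a/ (a vowel) → -sow → *wajohasow*.
*dinapes* — final sound /s/ (a sibilant) → -e → *dinapese*.

rilis, wajohasow, dinapese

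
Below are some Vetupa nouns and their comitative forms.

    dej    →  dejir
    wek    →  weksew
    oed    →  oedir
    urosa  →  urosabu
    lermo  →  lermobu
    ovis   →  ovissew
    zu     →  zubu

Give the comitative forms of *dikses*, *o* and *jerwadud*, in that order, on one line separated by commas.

Looking at the final sound of each stem: -sew when the stem ends in a voiceless consonant (*wek*, *ovis*); -ir when the stem ends in a voiced consonant (*dej*, *oed*); -bu when the stem ends in a vowel (*urosa*, *lermo*, *zu*).
*dikses* — final sound /s/ (a voiceless consonant) → -sew → *diksessew*.
*o*: final sound = /o/, a vowel → -bu → *obu*.
Since the final sound of *jerwadud* is /d/ (a voiced consonant), it takes -ir, giving *jerwadudir*.

diksessew, obu, jerwadudir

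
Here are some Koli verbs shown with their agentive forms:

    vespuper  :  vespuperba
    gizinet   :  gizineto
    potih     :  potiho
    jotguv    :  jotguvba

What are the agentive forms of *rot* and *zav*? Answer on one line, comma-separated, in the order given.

roto, zavba

The alternation tracks the final consonant of the stem — -o when the stem ends in a voiceless consonant (*gizinet*, *potih*); -ba when the stem ends in a voiced consonant (*vespuper*, *jotguv*).
*rot* — final consonant /t/ (voiceless) → -o → *roto*.
*zav*: final consonant = /v/, voiced → -ba → *zavba*.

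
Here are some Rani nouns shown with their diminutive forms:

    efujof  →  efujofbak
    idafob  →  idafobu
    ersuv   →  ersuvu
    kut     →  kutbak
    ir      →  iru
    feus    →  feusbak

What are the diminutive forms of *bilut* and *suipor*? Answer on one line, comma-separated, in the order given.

bilutbak, suiporu

Looking at the final consonant of each stem: -bak when the stem ends in a voiceless consonant (*efujof*, *kut*, *feus*); -u when the stem ends in a voiced consonant (*idafob*, *ersuv*, *ir*).
The final consonant of *bilut* is /t/, which is voiceless, so the suffix is -bak, giving *bilutbak*.
The final consonant of *suipor* is /r/, which is voiced, so the suffix is -u, giving *suiporu*.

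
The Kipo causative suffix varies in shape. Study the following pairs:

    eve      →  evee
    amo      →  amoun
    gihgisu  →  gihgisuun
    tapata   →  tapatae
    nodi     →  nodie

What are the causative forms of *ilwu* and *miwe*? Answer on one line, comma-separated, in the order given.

The pattern is rounding harmony: -un when the last vowel of the stem is a rounded vowel (*amo*, *gihgisu*); -e when the last vowel of the stem is an unrounded vowel (*eve*, *tapata*, *nodi*).
The last vowel of *ilwu* is /u/, which is a rounded vowel, so the suffix is -un, giving *ilwuun*.
*miwe* — last vowel /e/ (an unrounded vowel) → -e → *miwee*.

ilwuun, miwee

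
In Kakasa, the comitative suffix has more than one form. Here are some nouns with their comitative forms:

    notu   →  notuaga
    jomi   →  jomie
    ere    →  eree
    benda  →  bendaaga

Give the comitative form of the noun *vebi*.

vebie

The pattern is front/back vowel harmony: -e when the last vowel of the stem is a front vowel (*jomi*, *ere*); -aga when the last vowel of the stem is a back vowel (*notu*, *benda*).
*vebi* — last vowel /i/ (a front vowel) → -e → *vebie*.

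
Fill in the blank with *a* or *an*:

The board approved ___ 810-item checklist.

The indefinite article is chosen by the initial *sound* of the following word, not its spelling.
The number *810* is spoken "eight hundred …", beginning with /eɪt/ — a vowel sound.
So the article is *an*: The board approved an 810-item checklist.

an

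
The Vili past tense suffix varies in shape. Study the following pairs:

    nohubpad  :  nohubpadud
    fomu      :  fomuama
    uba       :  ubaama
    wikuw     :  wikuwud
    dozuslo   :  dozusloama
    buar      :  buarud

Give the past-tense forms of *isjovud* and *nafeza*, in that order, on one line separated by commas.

The alternation tracks the final sound of the stem — -ud when the stem ends in a consonant (*nohubpad*, *wikuw*, *buar*); -ama when the stem ends in a vowel (*fomu*, *uba*, *dozuslo*).
Since the final sound of *isjovud* is /d/ (a consonant), it takes -ud, giving *isjovudud*.
*nafeza* — final sound /a/ (a vowel) → -ama → *nafezaama*.

isjovudud, nafezaama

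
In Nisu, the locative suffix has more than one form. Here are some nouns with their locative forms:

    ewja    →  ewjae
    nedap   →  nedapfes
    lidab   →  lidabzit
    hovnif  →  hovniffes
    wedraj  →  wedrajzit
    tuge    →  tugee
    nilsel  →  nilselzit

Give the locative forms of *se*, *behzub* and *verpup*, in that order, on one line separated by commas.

see, behzubzit, verpupfes

Looking at the final sound of each stem: -fes when the stem ends in a voiceless consonant (*nedap*, *hovnif*); -zit when the stem ends in a voiced consonant (*lidab*, *wedraj*, *nilsel*); -e when the stem ends in a vowel (*ewja*, *tuge*).
*se* — final sound /e/ (a vowel) → -e → *see*.
*behzub* — final sound /b/ (a voiced consonant) → -zit → *behzubzit*.
*verpup*: final sound = /p/, a voiceless consonant → -fes → *verpupfes*.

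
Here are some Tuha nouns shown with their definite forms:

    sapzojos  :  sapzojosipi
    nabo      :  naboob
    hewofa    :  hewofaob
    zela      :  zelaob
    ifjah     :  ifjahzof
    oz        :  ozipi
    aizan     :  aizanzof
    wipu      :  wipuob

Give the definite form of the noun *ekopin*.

The alternation tracks the final sound of the stem — -ipi when the stem ends in a sibilant (*sapzojos*, *oz*); -zof when the stem ends in a non-sibilant consonant (*ifjah*, *aizan*); -ob when the stem ends in a vowel (*nabo*, *hewofa*, *zela*, *wipu*).
*ekopin*: final sound = /n/, a non-sibilant consonant → -zof → *ekopinzof*.

ekopinzof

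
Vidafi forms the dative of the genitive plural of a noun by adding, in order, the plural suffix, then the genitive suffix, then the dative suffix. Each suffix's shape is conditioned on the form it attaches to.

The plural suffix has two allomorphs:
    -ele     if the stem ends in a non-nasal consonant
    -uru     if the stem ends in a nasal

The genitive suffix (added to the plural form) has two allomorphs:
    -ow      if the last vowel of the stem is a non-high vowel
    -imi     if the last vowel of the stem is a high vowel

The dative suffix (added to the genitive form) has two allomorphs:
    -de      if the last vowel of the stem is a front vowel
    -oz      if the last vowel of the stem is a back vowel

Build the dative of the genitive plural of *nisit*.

*nisit*: final consonant = /t/, non-nasal → -ele → *nisitele*.
The plural form *nisitele*: last vowel = /e/, a non-high vowel → -ow → *nisiteleow*.
The genitive form *nisiteleow* — last vowel /o/ (a back vowel) → -oz → *nisiteleowoz*.

nisiteleowoz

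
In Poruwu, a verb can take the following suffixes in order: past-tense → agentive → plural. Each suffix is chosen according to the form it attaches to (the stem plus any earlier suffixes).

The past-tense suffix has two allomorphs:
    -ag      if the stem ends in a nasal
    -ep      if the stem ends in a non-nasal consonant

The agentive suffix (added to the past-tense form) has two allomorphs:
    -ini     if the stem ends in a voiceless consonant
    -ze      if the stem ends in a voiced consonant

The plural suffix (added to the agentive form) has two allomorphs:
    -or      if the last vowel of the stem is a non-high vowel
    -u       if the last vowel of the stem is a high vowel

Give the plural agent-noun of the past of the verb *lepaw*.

Since the final consonant of *lepaw* is /w/ (non-nasal), it takes -ep, giving *lepawep*.
The past-tense form *lepawep* — final consonant /p/ (voiceless) → -ini → *lepawepini*.
The agentive form *lepawepini*: last vowel = /i/, a high vowel → -u → *lepawepiniu*.

lepawepiniu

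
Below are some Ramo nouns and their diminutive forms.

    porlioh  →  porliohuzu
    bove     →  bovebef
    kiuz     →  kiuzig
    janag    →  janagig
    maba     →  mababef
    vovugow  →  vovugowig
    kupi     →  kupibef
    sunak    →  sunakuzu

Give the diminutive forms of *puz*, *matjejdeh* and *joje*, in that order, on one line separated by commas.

puzig, matjejdehuzu, jojebef

Looking at the final sound of each stem: -uzu when the stem ends in a voiceless consonant (*porlioh*, *sunak*); -ig when the stem ends in a voiced consonant (*kiuz*, *janag*, *vovugow*); -bef when the stem ends in a vowel (*bove*, *maba*, *kupi*).
*puz* — final sound /z/ (a voiced consonant) → -ig → *puzig*.
The final sound of *matjejdeh* is /h/, which is a voiceless consonant, so the suffix is -uzu, giving *matjejdehuzu*.
*joje* — final sound /e/ (a vowel) → -bef → *jojebef*.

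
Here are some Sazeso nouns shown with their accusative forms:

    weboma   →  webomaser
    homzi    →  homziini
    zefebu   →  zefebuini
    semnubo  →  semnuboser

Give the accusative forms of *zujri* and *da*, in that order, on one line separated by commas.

The suffix is conditioned by the last vowel: -ini when the last vowel of the stem is a high vowel (*homzi*, *zefebu*); -ser when the last vowel of the stem is a non-high vowel (*weboma*, *semnubo*).
Since the last vowel of *zujri* is /i/ (a high vowel), it takes -ini, giving *zujriini*.
Since the last vowel of *da* is /a/ (a non-high vowel), it takes -ser, giving *daser*.

zujriini, daser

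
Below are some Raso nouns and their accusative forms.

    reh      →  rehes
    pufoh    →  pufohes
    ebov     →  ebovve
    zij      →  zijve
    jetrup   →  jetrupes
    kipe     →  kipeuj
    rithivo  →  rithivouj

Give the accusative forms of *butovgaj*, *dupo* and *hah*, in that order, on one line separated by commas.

butovgajve, dupouj, hahes

The suffix is conditioned by the final sound: -es when the stem ends in a voiceless consonant (*reh*, *pufoh*, *jetrup*); -ve when the stem ends in a voiced consonant (*ebov*, *zij*); -uj when the stem ends in a vowel (*kipe*, *rithivo*).
*butovgaj*: final sound = /j/, a voiced consonant → -ve → *butovgajve*.
*dupo*: final sound = /o/, a vowel → -uj → *dupouj*.
*hah*: final sound = /h/, a voiceless consonant → -es → *hahes*.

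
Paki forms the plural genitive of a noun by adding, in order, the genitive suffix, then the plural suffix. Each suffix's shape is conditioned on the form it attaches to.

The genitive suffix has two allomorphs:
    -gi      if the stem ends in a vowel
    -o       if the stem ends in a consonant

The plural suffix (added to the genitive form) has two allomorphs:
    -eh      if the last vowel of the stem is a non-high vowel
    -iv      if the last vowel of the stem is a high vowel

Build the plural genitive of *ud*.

Since the final sound of *ud* is /d/ (a consonant), it takes -o, giving *udo*.
The genitive form *udo* — last vowel /o/ (a non-high vowel) → -eh → *udoeh*.

udoeh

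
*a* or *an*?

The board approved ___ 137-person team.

The indefinite article is chosen by the initial *sound* of the following word, not its spelling.
The number *137* is spoken "one hundred …", beginning with /wʌn/ — a consonant sound.
So the article is *a*: The board approved a 137-person team.

a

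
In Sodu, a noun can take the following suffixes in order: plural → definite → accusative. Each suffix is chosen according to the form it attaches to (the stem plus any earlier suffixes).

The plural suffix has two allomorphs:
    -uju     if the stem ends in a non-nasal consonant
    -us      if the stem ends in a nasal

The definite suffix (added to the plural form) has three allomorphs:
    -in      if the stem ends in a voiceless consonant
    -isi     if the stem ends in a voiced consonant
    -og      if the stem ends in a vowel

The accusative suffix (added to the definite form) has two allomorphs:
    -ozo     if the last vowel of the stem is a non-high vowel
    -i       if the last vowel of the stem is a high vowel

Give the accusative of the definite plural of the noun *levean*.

*levean*: final consonant = /n/, a nasal → -us → *leveanus*.
The plural form *leveanus*: final sound = /s/, a voiceless consonant → -in → *leveanusin*.
The definite form *leveanusin*: last vowel = /i/, a high vowel → -i → *leveanusini*.

leveanusini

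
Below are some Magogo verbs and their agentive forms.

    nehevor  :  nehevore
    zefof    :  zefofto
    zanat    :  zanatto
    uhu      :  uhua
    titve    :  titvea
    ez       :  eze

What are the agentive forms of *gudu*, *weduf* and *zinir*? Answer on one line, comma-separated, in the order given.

The pattern is voicing of the final sound: -to when the stem ends in a voiceless consonant (*zefof*, *zanat*); -e when the stem ends in a voiced consonant (*nehevor*, *ez*); -a when the stem ends in a vowel (*uhu*, *titve*).
*gudu* — final sound /u/ (a vowel) → -a → *gudua*.
*weduf* — final sound /f/ (a voiceless consonant) → -to → *wedufto*.
The final sound of *zinir* is /r/, which is a voiced consonant, so the suffix is -e, giving *zinire*.

gudua, wedufto, zinire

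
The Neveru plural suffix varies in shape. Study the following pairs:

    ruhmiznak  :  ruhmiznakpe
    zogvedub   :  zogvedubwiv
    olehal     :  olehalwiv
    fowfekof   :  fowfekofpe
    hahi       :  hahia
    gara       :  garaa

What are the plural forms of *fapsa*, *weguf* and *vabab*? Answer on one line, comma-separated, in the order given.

fapsaa, wegufpe, vababwiv

Looking at the final sound of each stem: -pe when the stem ends in a voiceless consonant (*ruhmiznak*, *fowfekof*); -wiv when the stem ends in a voiced consonant (*zogvedub*, *olehal*); -a when the stem ends in a vowel (*hahi*, *gara*).
Since the final sound of *fapsa* is /a/ (a vowel), it takes -a, giving *fapsaa*.
*weguf* — final sound /f/ (a voiceless consonant) → -pe → *wegufpe*.
*vabab* — final sound /b/ (a voiced consonant) → -wiv → *vababwiv*.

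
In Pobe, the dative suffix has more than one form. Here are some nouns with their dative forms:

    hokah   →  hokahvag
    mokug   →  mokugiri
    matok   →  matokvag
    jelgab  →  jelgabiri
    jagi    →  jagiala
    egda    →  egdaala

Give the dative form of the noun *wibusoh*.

wibusohvag

The alternation tracks the final sound of the stem — -vag when the stem ends in a voiceless consonant (*hokah*, *matok*); -iri when the stem ends in a voiced consonant (*mokug*, *jelgab*); -ala when the stem ends in a vowel (*jagi*, *egda*).
Since the final sound of *wibusoh* is /h/ (a voiceless consonant), it takes -vag, giving *wibusohvag*.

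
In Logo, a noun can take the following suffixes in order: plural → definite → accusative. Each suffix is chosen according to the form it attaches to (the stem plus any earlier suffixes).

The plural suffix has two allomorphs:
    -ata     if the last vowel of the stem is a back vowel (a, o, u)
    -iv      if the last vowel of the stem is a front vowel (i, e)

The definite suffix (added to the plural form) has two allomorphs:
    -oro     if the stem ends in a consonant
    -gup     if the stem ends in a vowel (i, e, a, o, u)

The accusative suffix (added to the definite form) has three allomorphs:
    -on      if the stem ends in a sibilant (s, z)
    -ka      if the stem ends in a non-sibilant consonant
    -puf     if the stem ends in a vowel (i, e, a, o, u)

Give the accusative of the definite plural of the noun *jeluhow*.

Since the last vowel of *jeluhow* is /o/ (a back vowel), it takes -ata, giving *jeluhowata*.
The final sound of the plural form *jeluhowata* is /a/, which is a vowel, so the definite suffix is -gup, giving *jeluhowatagup*.
The definite form *jeluhowatagup* — final sound /p/ (a non-sibilant consonant) → -ka → *jeluhowatagupka*.

jeluhowatagupka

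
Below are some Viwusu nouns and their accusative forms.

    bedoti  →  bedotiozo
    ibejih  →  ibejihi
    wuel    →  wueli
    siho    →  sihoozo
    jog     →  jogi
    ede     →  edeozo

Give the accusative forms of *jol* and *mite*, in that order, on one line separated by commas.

Looking at the final sound of each stem: -i when the stem ends in a consonant (*ibejih*, *wuel*, *jog*); -ozo when the stem ends in a vowel (*bedoti*, *siho*, *ede*).
Since the final sound of *jol* is /l/ (a consonant), it takes -i, giving *joli*.
Since the final sound of *mite* is /e/ (a vowel), it takes -ozo, giving *miteozo*.

joli, miteozo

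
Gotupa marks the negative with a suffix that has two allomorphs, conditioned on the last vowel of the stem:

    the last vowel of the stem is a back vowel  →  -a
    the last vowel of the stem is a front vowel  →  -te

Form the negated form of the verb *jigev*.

jigevte

*jigev* — last vowel /e/ (a front vowel) → -te → *jigevte*.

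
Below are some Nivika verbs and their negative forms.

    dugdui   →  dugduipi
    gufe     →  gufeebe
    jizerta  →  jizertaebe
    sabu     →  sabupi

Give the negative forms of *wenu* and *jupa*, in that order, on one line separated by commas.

The alternation tracks the last vowel of the stem — -pi when the last vowel of the stem is a high vowel (*dugdui*, *sabu*); -ebe when the last vowel of the stem is a non-high vowel (*gufe*, *jizerta*).
Since the last vowel of *wenu* is /u/ (a high vowel), it takes -pi, giving *wenupi*.
The last vowel of *jupa* is /a/, which is a non-high vowel, so the suffix is -ebe, giving *jupaebe*.

wenupi, jupaebe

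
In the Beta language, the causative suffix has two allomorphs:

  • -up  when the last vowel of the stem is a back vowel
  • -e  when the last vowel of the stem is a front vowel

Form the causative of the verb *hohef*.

*hohef*: last vowel = /e/, a front vowel → -e → *hohefe*.

hohefe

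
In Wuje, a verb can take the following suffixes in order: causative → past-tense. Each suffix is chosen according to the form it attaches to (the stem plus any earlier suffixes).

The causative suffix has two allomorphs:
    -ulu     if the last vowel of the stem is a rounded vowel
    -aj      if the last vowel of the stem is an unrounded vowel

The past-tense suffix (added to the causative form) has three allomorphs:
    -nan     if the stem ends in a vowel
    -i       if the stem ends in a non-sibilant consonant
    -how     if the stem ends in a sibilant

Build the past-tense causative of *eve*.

*eve* — last vowel /e/ (an unrounded vowel) → -aj → *eveaj*.
Since the final sound of the causative form *eveaj* is /j/ (a non-sibilant consonant), it takes -i, giving *eveaji*.

eveaji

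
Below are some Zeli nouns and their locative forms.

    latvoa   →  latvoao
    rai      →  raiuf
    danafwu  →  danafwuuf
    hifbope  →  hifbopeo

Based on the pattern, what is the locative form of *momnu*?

momnuuf

Looking at the last vowel of each stem: -uf when the last vowel of the stem is a high vowel (*rai*, *danafwu*); -o when the last vowel of the stem is a non-high vowel (*latvoa*, *hifbope*).
Since the last vowel of *momnu* is /u/ (a high vowel), it takes -uf, giving *momnuuf*.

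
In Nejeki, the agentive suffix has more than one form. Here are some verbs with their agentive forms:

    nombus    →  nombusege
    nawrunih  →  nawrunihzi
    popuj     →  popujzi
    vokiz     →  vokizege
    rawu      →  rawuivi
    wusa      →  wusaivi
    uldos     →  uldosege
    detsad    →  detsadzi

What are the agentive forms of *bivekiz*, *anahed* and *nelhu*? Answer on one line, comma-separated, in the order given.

Looking at the final sound of each stem: -ege when the stem ends in a sibilant (*nombus*, *vokiz*, *uldos*); -zi when the stem ends in a non-sibilant consonant (*nawrunih*, *popuj*, *detsad*); -ivi when the stem ends in a vowel (*rawu*, *wusa*).
Since the final sound of *bivekiz* is /z/ (a sibilant), it takes -ege, giving *bivekizege*.
*anahed*: final sound = /d/, a non-sibilant consonant → -zi → *anahedzi*.
The final sound of *nelhu* is /u/, which is a vowel, so the suffix is -ivi, giving *nelhuivi*.

bivekizege, anahedzi, nelhuivi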